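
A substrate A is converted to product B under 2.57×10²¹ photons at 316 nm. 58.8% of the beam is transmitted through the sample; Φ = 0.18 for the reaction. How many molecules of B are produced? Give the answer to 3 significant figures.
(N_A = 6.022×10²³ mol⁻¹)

1.91×10²⁰ molecules

Moles of photons: 2.57×10²¹ / 6.022×10²³ = 0.004268 mol.
Fraction absorbed: 1 − 58.8/100 = 0.4120.
Photons absorbed: 0.4120 × 0.004268 = 0.001758 mol.
Product: Φ × n_abs = 0.18 × 0.001758 = 3.164×10⁻⁴ mol.
As a count: 3.164×10⁻⁴ × 6.022×10²³ = 1.91×10²⁰.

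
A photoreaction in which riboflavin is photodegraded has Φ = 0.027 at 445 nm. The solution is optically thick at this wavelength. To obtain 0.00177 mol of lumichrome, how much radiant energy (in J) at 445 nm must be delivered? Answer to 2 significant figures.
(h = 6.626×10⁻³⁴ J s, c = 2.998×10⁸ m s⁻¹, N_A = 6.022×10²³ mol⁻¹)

1.8×10⁴ J

Photons that must be absorbed: 0.00177 / 0.027 = 0.06556 mol.
Photon energy: hc/λ = 4.464×10⁻¹⁹ J; per mole, 2.688×10⁵ J mol⁻¹.
Energy required: 0.06556 × 2.688×10⁵ = 1.8×10⁴ J.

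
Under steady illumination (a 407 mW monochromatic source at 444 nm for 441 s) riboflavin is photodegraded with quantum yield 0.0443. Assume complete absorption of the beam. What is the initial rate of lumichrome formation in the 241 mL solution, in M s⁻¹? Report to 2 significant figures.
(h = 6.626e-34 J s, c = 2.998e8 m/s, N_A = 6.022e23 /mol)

2.8e-7 M s⁻¹

Photon energy at 444 nm: hc/λ = (6.626e-34)(2.998e8)/(444e-9) = 4.474e-19 J.
Energy delivered: (407 mW)(441 s) = 179.5 J.
Photons incident: 179.5 / 4.474e-19 = 4.012e20, i.e. 4.012e20/6.022e23 = 6.662e-4 mol.
Product formed: 0.0443 × 6.662e-4 = 2.951e-5 mol.
Rate: 2.951e-5 mol / (441 s × 0.241 L) = 2.8e-7 M s⁻¹.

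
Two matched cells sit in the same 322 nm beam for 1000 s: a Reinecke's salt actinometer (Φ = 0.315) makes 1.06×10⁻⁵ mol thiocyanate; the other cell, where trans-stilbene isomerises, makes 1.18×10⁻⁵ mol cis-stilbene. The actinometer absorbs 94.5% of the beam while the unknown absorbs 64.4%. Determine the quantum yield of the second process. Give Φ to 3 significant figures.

Photons absorbed by the actinometer: 1.06×10⁻⁵ / 0.315 = 3.365×10⁻⁵ mol.
Incident flux: 3.365×10⁻⁵ / 0.945 = 3.561×10⁻⁵ einstein.
Absorbed by unknown: 0.644 × 3.561×10⁻⁵ = 2.293×10⁻⁵ mol.
Φ(unknown) = 1.18×10⁻⁵ / 2.293×10⁻⁵ = 0.515.

Φ = 0.515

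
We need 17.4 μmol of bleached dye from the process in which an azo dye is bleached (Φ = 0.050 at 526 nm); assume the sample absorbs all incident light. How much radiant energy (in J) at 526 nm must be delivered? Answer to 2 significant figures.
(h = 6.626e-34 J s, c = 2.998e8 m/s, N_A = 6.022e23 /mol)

79 J

Product: 17.4 μmol = 1.74e-5 mol.
Photons that must be absorbed: 1.74e-5 / 0.050 = 3.480e-4 mol.
Photon energy: hc/λ = 3.777e-19 J; per mole, 2.275e5 J mol⁻¹.
Energy required: 3.480e-4 × 2.275e5 = 79 J.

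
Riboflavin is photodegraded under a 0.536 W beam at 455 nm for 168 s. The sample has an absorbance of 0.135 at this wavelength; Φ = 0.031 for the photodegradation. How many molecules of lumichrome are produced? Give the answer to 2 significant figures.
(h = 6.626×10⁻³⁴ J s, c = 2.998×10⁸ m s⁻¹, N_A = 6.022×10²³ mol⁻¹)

Photon energy at 455 nm: hc/λ = (6.626×10⁻³⁴)(2.998×10⁸)/(455×10⁻⁹) = 4.366×10⁻¹⁹ J.
Energy delivered: (0.536 W)(168 s) = 90.05 J.
Photons incident: 90.05 / 4.366×10⁻¹⁹ = 2.063×10²⁰, i.e. 2.063×10²⁰/6.022×10²³ = 3.426×10⁻⁴ mol.
Fraction absorbed: 1 − 10^(−0.135) = 0.2672.
Photons absorbed: 0.2672 × 3.426×10⁻⁴ = 9.154×10⁻⁵ mol.
Product: Φ × n_abs = 0.031 × 9.154×10⁻⁵ = 2.838×10⁻⁶ mol.
As a count: 2.838×10⁻⁶ × 6.022×10²³ = 1.7×10¹⁸.

1.7×10¹⁸ molecules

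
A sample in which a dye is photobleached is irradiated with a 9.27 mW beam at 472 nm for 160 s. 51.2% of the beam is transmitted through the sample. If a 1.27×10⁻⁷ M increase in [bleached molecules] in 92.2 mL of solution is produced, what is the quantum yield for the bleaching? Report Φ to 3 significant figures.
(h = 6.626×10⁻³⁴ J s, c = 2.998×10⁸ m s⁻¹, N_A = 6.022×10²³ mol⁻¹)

Φ = 0.00410

Product: (1.27×10⁻⁷ M)(0.0922 L) = 1.171×10⁻⁸ mol.
Photon energy at 472 nm: hc/λ = (6.626×10⁻³⁴)(2.998×10⁸)/(472×10⁻⁹) = 4.209×10⁻¹⁹ J.
Energy delivered: (9.27 mW)(160 s) = 1.483 J.
Photons incident: 1.483 / 4.209×10⁻¹⁹ = 3.523×10¹⁸, i.e. 3.523×10¹⁸/6.022×10²³ = 5.850×10⁻⁶ mol.
Fraction absorbed: 1 − 51.2/100 = 0.4880.
Photons absorbed: 0.4880 × 5.850×10⁻⁶ = 2.855×10⁻⁶ mol.
Φ = 1.171×10⁻⁸ mol / 2.855×10⁻⁶ mol photons = 0.00410.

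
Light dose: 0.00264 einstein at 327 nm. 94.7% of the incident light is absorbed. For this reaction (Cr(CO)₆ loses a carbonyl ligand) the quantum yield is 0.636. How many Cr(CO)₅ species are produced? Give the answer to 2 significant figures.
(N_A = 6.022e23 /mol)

9.6e20 species

Photons absorbed: 0.947 × 0.00264 = 0.002500 mol.
Product: Φ × n_abs = 0.636 × 0.002500 = 0.001590 mol.
As a count: 0.001590 × 6.022e23 = 9.6e20.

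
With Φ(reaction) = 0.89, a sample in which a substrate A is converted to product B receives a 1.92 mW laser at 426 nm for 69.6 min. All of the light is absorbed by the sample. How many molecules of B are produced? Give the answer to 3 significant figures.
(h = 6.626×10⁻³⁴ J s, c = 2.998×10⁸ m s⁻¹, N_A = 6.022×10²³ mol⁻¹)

1.53×10¹⁹ molecules

Photon energy at 426 nm: hc/λ = (6.626×10⁻³⁴)(2.998×10⁸)/(426×10⁻⁹) = 4.663×10⁻¹⁹ J.
Energy delivered: (1.92 mW)(4176 s) = 8.018 J.
Photons incident: 8.018 / 4.663×10⁻¹⁹ = 1.719×10¹⁹, i.e. 1.719×10¹⁹/6.022×10²³ = 2.855×10⁻⁵ mol.
Product: Φ × n_abs = 0.89 × 2.855×10⁻⁵ = 2.541×10⁻⁵ mol.
As a count: 2.541×10⁻⁵ × 6.022×10²³ = 1.53×10¹⁹.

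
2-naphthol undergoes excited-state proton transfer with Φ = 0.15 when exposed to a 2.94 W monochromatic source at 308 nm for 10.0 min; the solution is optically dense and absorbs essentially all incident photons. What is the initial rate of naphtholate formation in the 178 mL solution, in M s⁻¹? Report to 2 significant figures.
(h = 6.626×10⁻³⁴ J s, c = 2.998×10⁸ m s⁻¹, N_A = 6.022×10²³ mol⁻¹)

6.4×10⁻⁶ M s⁻¹

Photon energy at 308 nm: hc/λ = (6.626×10⁻³⁴)(2.998×10⁸)/(308×10⁻⁹) = 6.450×10⁻¹⁹ J.
Energy delivered: (2.94 W)(600 s) = 1764 J.
Photons incident: 1764 / 6.450×10⁻¹⁹ = 2.735×10²¹, i.e. 2.735×10²¹/6.022×10²³ = 0.004542 mol.
Product formed: 0.15 × 0.004542 = 6.813×10⁻⁴ mol.
Rate: 6.813×10⁻⁴ mol / (600 s × 0.178 L) = 6.4×10⁻⁶ M s⁻¹.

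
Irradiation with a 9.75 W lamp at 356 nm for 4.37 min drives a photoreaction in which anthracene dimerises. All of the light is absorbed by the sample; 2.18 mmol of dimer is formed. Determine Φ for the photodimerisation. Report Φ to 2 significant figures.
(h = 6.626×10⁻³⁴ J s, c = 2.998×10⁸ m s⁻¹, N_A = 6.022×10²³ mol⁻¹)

Product: 2.18 mmol = 0.00218 mol.
Photon energy at 356 nm: hc/λ = (6.626×10⁻³⁴)(2.998×10⁸)/(356×10⁻⁹) = 5.580×10⁻¹⁹ J.
Energy delivered: (9.75 W)(262.2 s) = 2556 J.
Photons incident: 2556 / 5.580×10⁻¹⁹ = 4.581×10²¹, i.e. 4.581×10²¹/6.022×10²³ = 0.007607 mol.
Φ = 0.00218 mol / 0.007607 mol photons = 0.29.

Φ = 0.29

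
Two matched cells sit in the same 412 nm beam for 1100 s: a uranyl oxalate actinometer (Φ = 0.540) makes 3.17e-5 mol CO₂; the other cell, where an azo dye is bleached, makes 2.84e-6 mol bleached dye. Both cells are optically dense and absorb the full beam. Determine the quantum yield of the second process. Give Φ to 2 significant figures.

Photons absorbed by the actinometer: 3.17e-5 / 0.540 = 5.870e-5 mol.
Φ(unknown) = 2.84e-6 / 5.870e-5 = 0.048.

Φ = 0.048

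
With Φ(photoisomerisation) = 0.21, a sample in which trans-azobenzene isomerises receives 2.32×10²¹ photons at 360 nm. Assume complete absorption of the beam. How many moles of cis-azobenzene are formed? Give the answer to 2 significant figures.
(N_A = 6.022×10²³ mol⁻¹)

Moles of photons: 2.32×10²¹ / 6.022×10²³ = 0.003853 mol.
Product: Φ × n_abs = 0.21 × 0.003853 = 8.091×10⁻⁴ mol.

8.1×10⁻⁴ mol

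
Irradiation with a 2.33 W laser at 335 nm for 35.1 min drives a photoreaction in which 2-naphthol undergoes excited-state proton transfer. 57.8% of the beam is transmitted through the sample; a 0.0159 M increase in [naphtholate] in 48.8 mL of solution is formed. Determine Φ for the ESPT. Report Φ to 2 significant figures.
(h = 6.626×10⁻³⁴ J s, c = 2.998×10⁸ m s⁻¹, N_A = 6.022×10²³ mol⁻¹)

Φ = 0.13

Product: (0.0159 M)(0.0488 L) = 7.759×10⁻⁴ mol.
Photon energy at 335 nm: hc/λ = (6.626×10⁻³⁴)(2.998×10⁸)/(335×10⁻⁹) = 5.930×10⁻¹⁹ J.
Energy delivered: (2.33 W)(2106 s) = 4907 J.
Photons incident: 4907 / 5.930×10⁻¹⁹ = 8.275×10²¹, i.e. 8.275×10²¹/6.022×10²³ = 0.01374 mol.
Fraction absorbed: 1 − 57.8/100 = 0.4220.
Photons absorbed: 0.4220 × 0.01374 = 0.005798 mol.
Φ = 7.759×10⁻⁴ mol / 0.005798 mol photons = 0.13.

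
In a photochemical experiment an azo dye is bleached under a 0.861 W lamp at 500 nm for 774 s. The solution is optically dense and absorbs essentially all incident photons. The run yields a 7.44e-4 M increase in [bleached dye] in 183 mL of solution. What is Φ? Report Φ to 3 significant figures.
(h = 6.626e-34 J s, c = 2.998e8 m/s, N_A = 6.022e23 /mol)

Φ = 0.0489

Product: (7.44e-4 M)(0.183 L) = 1.362e-4 mol.
Photon energy at 500 nm: hc/λ = (6.626e-34)(2.998e8)/(500e-9) = 3.973e-19 J.
Energy delivered: (0.861 W)(774 s) = 666.4 J.
Photons incident: 666.4 / 3.973e-19 = 1.677e21, i.e. 1.677e21/6.022e23 = 0.002785 mol.
Φ = 1.362e-4 mol / 0.002785 mol photons = 0.0489.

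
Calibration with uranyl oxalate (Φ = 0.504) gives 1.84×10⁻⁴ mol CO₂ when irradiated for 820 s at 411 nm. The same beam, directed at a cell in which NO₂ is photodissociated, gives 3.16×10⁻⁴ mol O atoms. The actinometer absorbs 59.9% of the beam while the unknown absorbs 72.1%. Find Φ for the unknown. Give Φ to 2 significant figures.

Φ = 0.72

Photons absorbed by the actinometer: 1.84×10⁻⁴ / 0.504 = 3.651×10⁻⁴ mol.
Incident flux: 3.651×10⁻⁴ / 0.599 = 6.095×10⁻⁴ einstein.
Absorbed by unknown: 0.721 × 6.095×10⁻⁴ = 4.394×10⁻⁴ mol.
Φ(unknown) = 3.16×10⁻⁴ / 4.394×10⁻⁴ = 0.72.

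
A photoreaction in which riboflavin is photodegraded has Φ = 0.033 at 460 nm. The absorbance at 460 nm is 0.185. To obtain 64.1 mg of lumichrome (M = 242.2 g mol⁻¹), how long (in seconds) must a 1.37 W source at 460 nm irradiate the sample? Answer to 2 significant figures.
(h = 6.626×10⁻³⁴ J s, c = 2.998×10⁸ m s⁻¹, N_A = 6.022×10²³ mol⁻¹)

Product: 64.1 mg / 242.2 g mol⁻¹ = 2.647×10⁻⁴ mol.
Photons that must be absorbed: 2.647×10⁻⁴ / 0.033 = 0.008021 mol.
Fraction absorbed: 1 − 10^(−0.185) = 0.3469.
Incident photons needed: 0.008021 / 0.3469 = 0.02312 mol.
Photon energy: hc/λ = 4.318×10⁻¹⁹ J; per mole, 2.600×10⁵ J mol⁻¹.
Energy required: 0.02312 × 2.600×10⁵ = 6011 J.
Time: 6011 J / 1.37 W = 4400 s.

t ≈ 4400 s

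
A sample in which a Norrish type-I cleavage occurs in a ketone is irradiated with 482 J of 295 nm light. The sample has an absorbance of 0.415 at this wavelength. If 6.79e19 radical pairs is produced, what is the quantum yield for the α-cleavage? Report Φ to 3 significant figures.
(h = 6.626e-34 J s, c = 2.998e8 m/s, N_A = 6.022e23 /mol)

Φ = 0.154

Product: 6.79e19 / 6.022e23 = 1.128e-4 mol.
Photon energy at 295 nm: hc/λ = (6.626e-34)(2.998e8)/(295e-9) = 6.734e-19 J.
Photons incident: 482 / 6.734e-19 = 7.158e20, i.e. 7.158e20/6.022e23 = 0.001189 mol.
Fraction absorbed: 1 − 10^(−0.415) = 0.6154.
Photons absorbed: 0.6154 × 0.001189 = 7.317e-4 mol.
Φ = 1.128e-4 mol / 7.317e-4 mol photons = 0.154.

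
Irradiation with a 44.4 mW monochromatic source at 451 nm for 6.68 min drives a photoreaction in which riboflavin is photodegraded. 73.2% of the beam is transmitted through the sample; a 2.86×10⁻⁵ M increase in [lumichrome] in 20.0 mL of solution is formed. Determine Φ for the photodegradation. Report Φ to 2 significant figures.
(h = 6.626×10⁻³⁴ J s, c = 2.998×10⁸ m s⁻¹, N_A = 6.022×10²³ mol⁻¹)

Φ = 0.032

Product: (2.86×10⁻⁵ M)(0.02 L) = 5.720×10⁻⁷ mol.
Photon energy at 451 nm: hc/λ = (6.626×10⁻³⁴)(2.998×10⁸)/(451×10⁻⁹) = 4.405×10⁻¹⁹ J.
Energy delivered: (44.4 mW)(400.8 s) = 17.80 J.
Photons incident: 17.80 / 4.405×10⁻¹⁹ = 4.041×10¹⁹, i.e. 4.041×10¹⁹/6.022×10²³ = 6.710×10⁻⁵ mol.
Fraction absorbed: 1 − 73.2/100 = 0.2680.
Photons absorbed: 0.2680 × 6.710×10⁻⁵ = 1.798×10⁻⁵ mol.
Φ = 5.720×10⁻⁷ mol / 1.798×10⁻⁵ mol photons = 0.032.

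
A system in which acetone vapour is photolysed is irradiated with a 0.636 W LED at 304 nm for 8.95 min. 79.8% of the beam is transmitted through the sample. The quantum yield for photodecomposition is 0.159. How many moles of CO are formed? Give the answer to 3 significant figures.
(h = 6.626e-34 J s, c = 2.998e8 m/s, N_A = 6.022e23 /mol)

Photon energy at 304 nm: hc/λ = (6.626e-34)(2.998e8)/(304e-9) = 6.534e-19 J.
Energy delivered: (0.636 W)(537 s) = 341.5 J.
Photons incident: 341.5 / 6.534e-19 = 5.227e20, i.e. 5.227e20/6.022e23 = 8.680e-4 mol.
Fraction absorbed: 1 − 79.8/100 = 0.2020.
Photons absorbed: 0.2020 × 8.680e-4 = 1.753e-4 mol.
Product: Φ × n_abs = 0.159 × 1.753e-4 = 2.787e-5 mol.

2.79e-5 mol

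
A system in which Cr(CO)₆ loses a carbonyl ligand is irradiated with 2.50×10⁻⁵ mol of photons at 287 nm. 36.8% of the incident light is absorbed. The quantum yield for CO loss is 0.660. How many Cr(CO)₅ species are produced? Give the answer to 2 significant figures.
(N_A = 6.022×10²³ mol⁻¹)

3.7×10¹⁸ species

Photons absorbed: 0.368 × 2.50×10⁻⁵ = 9.200×10⁻⁶ mol.
Product: Φ × n_abs = 0.660 × 9.200×10⁻⁶ = 6.072×10⁻⁶ mol.
As a count: 6.072×10⁻⁶ × 6.022×10²³ = 3.7×10¹⁸.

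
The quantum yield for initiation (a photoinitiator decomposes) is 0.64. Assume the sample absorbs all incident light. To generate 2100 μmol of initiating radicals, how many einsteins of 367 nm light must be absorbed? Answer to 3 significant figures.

Product: 2100 μmol = 0.00210 mol.
Photons that must be absorbed: 0.00210 / 0.64 = 0.003281 mol.

0.00328 einstein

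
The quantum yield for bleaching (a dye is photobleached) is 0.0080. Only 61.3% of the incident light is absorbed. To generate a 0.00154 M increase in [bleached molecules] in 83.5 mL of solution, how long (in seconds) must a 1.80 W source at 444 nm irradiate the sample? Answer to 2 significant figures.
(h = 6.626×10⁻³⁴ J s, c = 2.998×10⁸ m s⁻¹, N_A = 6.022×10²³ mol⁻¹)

Product: (0.00154 M)(0.0835 L) = 1.286×10⁻⁴ mol.
Photons that must be absorbed: 1.286×10⁻⁴ / 0.0080 = 0.01608 mol.
Incident photons needed: 0.01608 / 0.613 = 0.02623 mol.
Photon energy: hc/λ = 4.474×10⁻¹⁹ J; per mole, 2.694×10⁵ J mol⁻¹.
Energy required: 0.02623 × 2.694×10⁵ = 7066 J.
Time: 7066 J / 1.8 W = 3900 s.

t ≈ 3900 s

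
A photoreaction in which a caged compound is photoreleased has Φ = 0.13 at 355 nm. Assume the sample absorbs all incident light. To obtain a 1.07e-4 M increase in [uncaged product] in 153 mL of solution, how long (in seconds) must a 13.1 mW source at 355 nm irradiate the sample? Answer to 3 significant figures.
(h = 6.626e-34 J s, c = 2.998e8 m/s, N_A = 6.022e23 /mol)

t ≈ 3240 s

Product: (1.07e-4 M)(0.153 L) = 1.637e-5 mol.
Photons that must be absorbed: 1.637e-5 / 0.13 = 1.259e-4 mol.
Photon energy: hc/λ = 5.596e-19 J; per mole, 3.370e5 J mol⁻¹.
Energy required: 1.259e-4 × 3.370e5 = 42.43 J.
Time: 42.43 J / 0.0131 W = 3240 s.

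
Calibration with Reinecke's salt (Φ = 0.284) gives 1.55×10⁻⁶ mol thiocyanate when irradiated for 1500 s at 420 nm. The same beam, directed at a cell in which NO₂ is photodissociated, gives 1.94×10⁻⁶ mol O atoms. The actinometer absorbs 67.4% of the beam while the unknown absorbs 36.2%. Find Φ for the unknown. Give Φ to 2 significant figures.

Φ = 0.66

Photons absorbed by the actinometer: 1.55×10⁻⁶ / 0.284 = 5.458×10⁻⁶ mol.
Incident flux: 5.458×10⁻⁶ / 0.674 = 8.098×10⁻⁶ einstein.
Absorbed by unknown: 0.362 × 8.098×10⁻⁶ = 2.931×10⁻⁶ mol.
Φ(unknown) = 1.94×10⁻⁶ / 2.931×10⁻⁶ = 0.66.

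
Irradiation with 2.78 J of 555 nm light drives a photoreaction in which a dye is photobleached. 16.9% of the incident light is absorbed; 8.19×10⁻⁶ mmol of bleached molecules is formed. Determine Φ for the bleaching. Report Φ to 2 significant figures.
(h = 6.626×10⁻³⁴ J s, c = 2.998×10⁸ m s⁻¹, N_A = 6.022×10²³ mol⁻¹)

Φ = 0.0038

Product: 8.19×10⁻⁶ mmol = 8.19×10⁻⁹ mol.
Photon energy at 555 nm: hc/λ = (6.626×10⁻³⁴)(2.998×10⁸)/(555×10⁻⁹) = 3.579×10⁻¹⁹ J.
Photons incident: 2.78 / 3.579×10⁻¹⁹ = 7.768×10¹⁸, i.e. 7.768×10¹⁸/6.022×10²³ = 1.290×10⁻⁵ mol.
Photons absorbed: 0.169 × 1.290×10⁻⁵ = 2.180×10⁻⁶ mol.
Φ = 8.19×10⁻⁹ mol / 2.180×10⁻⁶ mol photons = 0.0038.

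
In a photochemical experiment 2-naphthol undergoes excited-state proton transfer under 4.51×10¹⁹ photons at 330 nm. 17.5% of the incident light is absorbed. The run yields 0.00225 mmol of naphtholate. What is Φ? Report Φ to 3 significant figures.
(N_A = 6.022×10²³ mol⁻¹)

Φ = 0.172

Product: 0.00225 mmol = 2.25×10⁻⁶ mol.
Moles of photons: 4.51×10¹⁹ / 6.022×10²³ = 7.489×10⁻⁵ mol.
Photons absorbed: 0.175 × 7.489×10⁻⁵ = 1.311×10⁻⁵ mol.
Φ = 2.25×10⁻⁶ mol / 1.311×10⁻⁵ mol photons = 0.172.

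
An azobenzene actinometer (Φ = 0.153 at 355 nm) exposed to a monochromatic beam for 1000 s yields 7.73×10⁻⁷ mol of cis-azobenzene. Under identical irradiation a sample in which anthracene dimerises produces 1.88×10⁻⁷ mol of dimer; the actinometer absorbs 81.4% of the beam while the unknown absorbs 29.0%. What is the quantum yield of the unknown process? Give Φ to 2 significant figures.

Photons absorbed by the actinometer: 7.73×10⁻⁷ / 0.153 = 5.052×10⁻⁶ mol.
Incident flux: 5.052×10⁻⁶ / 0.814 = 6.206×10⁻⁶ einstein.
Absorbed by unknown: 0.290 × 6.206×10⁻⁶ = 1.800×10⁻⁶ mol.
Φ(unknown) = 1.88×10⁻⁷ / 1.800×10⁻⁶ = 0.10.

Φ = 0.10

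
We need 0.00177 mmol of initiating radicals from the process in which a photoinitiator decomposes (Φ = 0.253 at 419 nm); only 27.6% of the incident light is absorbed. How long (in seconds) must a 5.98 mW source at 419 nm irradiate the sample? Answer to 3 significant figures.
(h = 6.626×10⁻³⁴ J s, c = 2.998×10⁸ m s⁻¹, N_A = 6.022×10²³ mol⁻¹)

t ≈ 1210 s

Product: 0.00177 mmol = 1.77×10⁻⁶ mol.
Photons that must be absorbed: 1.77×10⁻⁶ / 0.253 = 6.996×10⁻⁶ mol.
Incident photons needed: 6.996×10⁻⁶ / 0.276 = 2.535×10⁻⁵ mol.
Photon energy: hc/λ = 4.741×10⁻¹⁹ J; per mole, 2.855×10⁵ J mol⁻¹.
Energy required: 2.535×10⁻⁵ × 2.855×10⁵ = 7.237 J.
Time: 7.237 J / 0.00598 W = 1210 s.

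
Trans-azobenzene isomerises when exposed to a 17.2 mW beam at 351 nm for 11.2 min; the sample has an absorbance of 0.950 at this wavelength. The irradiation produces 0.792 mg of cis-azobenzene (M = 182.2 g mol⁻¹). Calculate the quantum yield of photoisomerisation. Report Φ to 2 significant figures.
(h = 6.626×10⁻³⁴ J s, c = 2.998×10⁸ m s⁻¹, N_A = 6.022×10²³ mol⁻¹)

Product: 0.792 mg / 182.2 g mol⁻¹ = 4.347×10⁻⁶ mol.
Photon energy at 351 nm: hc/λ = (6.626×10⁻³⁴)(2.998×10⁸)/(351×10⁻⁹) = 5.659×10⁻¹⁹ J.
Energy delivered: (17.2 mW)(672 s) = 11.56 J.
Photons incident: 11.56 / 5.659×10⁻¹⁹ = 2.043×10¹⁹, i.e. 2.043×10¹⁹/6.022×10²³ = 3.393×10⁻⁵ mol.
Fraction absorbed: 1 − 10^(−0.950) = 0.8878.
Photons absorbed: 0.8878 × 3.393×10⁻⁵ = 3.012×10⁻⁵ mol.
Φ = 4.347×10⁻⁶ mol / 3.012×10⁻⁵ mol photons = 0.14.

Φ = 0.14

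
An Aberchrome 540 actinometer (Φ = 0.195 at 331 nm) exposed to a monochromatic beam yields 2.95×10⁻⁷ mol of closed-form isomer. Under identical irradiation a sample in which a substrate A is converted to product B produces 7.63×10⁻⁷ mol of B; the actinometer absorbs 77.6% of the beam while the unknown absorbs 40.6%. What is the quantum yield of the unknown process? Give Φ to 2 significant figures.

Photons absorbed by the actinometer: 2.95×10⁻⁷ / 0.195 = 1.513×10⁻⁶ mol.
Incident flux: 1.513×10⁻⁶ / 0.776 = 1.950×10⁻⁶ einstein.
Absorbed by unknown: 0.406 × 1.950×10⁻⁶ = 7.917×10⁻⁷ mol.
Φ(unknown) = 7.63×10⁻⁷ / 7.917×10⁻⁷ = 0.96.

Φ = 0.96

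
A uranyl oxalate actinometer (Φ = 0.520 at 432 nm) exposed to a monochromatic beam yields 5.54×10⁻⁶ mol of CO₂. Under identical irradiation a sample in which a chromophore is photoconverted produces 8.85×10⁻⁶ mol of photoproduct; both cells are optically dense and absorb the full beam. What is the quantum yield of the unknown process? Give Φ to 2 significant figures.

Photons absorbed by the actinometer: 5.54×10⁻⁶ / 0.520 = 1.065×10⁻⁵ mol.
Φ(unknown) = 8.85×10⁻⁶ / 1.065×10⁻⁵ = 0.83.

Φ = 0.83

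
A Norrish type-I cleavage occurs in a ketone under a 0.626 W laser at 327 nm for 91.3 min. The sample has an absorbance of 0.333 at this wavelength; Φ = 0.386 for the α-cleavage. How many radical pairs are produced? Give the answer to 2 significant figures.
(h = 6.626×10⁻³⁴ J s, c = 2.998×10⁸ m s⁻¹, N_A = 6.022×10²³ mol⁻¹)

1.2×10²¹ radical pairs

Photon energy at 327 nm: hc/λ = (6.626×10⁻³⁴)(2.998×10⁸)/(327×10⁻⁹) = 6.075×10⁻¹⁹ J.
Energy delivered: (0.626 W)(5478 s) = 3429 J.
Photons incident: 3429 / 6.075×10⁻¹⁹ = 5.644×10²¹, i.e. 5.644×10²¹/6.022×10²³ = 0.009372 mol.
Fraction absorbed: 1 − 10^(−0.333) = 0.5355.
Photons absorbed: 0.5355 × 0.009372 = 0.005019 mol.
Product: Φ × n_abs = 0.386 × 0.005019 = 0.001937 mol.
As a count: 0.001937 × 6.022×10²³ = 1.2×10²¹.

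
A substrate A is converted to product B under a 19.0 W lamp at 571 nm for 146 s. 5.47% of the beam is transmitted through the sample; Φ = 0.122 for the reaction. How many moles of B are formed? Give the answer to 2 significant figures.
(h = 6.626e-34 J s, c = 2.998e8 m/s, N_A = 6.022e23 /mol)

Photon energy at 571 nm: hc/λ = (6.626e-34)(2.998e8)/(571e-9) = 3.479e-19 J.
Energy delivered: (19.0 W)(146 s) = 2774 J.
Photons incident: 2774 / 3.479e-19 = 7.974e21, i.e. 7.974e21/6.022e23 = 0.01324 mol.
Fraction absorbed: 1 − 5.47/100 = 0.9453.
Photons absorbed: 0.9453 × 0.01324 = 0.01252 mol.
Product: Φ × n_abs = 0.122 × 0.01252 = 0.001527 mol.

0.0015 mol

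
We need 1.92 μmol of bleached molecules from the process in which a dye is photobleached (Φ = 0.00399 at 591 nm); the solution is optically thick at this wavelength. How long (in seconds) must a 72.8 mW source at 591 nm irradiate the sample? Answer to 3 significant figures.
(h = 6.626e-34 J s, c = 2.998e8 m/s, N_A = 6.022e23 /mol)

t ≈ 1340 s

Product: 1.92 μmol = 1.92e-6 mol.
Photons that must be absorbed: 1.92e-6 / 0.00399 = 4.812e-4 mol.
Photon energy: hc/λ = 3.361e-19 J; per mole, 2.024e5 J mol⁻¹.
Energy required: 4.812e-4 × 2.024e5 = 97.39 J.
Time: 97.39 J / 0.0728 W = 1340 s.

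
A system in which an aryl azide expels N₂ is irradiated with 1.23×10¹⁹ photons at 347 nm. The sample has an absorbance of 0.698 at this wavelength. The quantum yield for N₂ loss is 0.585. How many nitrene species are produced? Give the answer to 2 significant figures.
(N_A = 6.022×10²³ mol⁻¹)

5.8×10¹⁸ species

Moles of photons: 1.23×10¹⁹ / 6.022×10²³ = 2.043×10⁻⁵ mol.
Fraction absorbed: 1 − 10^(−0.698) = 0.7996.
Photons absorbed: 0.7996 × 2.043×10⁻⁵ = 1.634×10⁻⁵ mol.
Product: Φ × n_abs = 0.585 × 1.634×10⁻⁵ = 9.559×10⁻⁶ mol.
As a count: 9.559×10⁻⁶ × 6.022×10²³ = 5.8×10¹⁸.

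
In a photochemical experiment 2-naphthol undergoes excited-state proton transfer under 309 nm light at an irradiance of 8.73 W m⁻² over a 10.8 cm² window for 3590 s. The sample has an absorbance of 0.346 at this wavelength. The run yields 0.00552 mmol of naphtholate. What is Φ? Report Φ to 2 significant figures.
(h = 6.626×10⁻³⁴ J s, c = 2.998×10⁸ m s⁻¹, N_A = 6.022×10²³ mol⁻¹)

Φ = 0.11

Product: 0.00552 mmol = 5.52×10⁻⁶ mol.
Photon energy at 309 nm: hc/λ = (6.626×10⁻³⁴)(2.998×10⁸)/(309×10⁻⁹) = 6.429×10⁻¹⁹ J.
Energy delivered: (8.73 W m⁻²)(10.8×10⁻⁴ m²)(3590 s) = 33.85 J.
Photons incident: 33.85 / 6.429×10⁻¹⁹ = 5.265×10¹⁹, i.e. 5.265×10¹⁹/6.022×10²³ = 8.743×10⁻⁵ mol.
Fraction absorbed: 1 − 10^(−0.346) = 0.5492.
Photons absorbed: 0.5492 × 8.743×10⁻⁵ = 4.802×10⁻⁵ mol.
Φ = 5.52×10⁻⁶ mol / 4.802×10⁻⁵ mol photons = 0.11.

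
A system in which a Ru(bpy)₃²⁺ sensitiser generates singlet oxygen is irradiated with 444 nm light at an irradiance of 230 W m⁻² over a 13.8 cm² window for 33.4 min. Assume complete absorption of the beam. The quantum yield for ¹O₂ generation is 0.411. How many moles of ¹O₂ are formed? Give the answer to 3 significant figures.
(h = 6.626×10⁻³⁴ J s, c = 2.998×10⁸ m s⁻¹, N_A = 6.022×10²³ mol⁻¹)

9.70×10⁻⁴ mol

Photon energy at 444 nm: hc/λ = (6.626×10⁻³⁴)(2.998×10⁸)/(444×10⁻⁹) = 4.474×10⁻¹⁹ J.
Energy delivered: (230 W m⁻²)(13.8×10⁻⁴ m²)(2004 s) = 636.1 J.
Photons incident: 636.1 / 4.474×10⁻¹⁹ = 1.422×10²¹, i.e. 1.422×10²¹/6.022×10²³ = 0.002361 mol.
Product: Φ × n_abs = 0.411 × 0.002361 = 9.704×10⁻⁴ mol.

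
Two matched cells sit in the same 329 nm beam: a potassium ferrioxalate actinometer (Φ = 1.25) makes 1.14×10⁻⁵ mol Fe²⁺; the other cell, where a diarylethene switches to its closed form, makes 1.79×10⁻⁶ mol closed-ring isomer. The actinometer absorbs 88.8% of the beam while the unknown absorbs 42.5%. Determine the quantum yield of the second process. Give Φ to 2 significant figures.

Φ = 0.41

Photons absorbed by the actinometer: 1.14×10⁻⁵ / 1.25 = 9.120×10⁻⁶ mol.
Incident flux: 9.120×10⁻⁶ / 0.888 = 1.027×10⁻⁵ einstein.
Absorbed by unknown: 0.425 × 1.027×10⁻⁵ = 4.365×10⁻⁶ mol.
Φ(unknown) = 1.79×10⁻⁶ / 4.365×10⁻⁶ = 0.41.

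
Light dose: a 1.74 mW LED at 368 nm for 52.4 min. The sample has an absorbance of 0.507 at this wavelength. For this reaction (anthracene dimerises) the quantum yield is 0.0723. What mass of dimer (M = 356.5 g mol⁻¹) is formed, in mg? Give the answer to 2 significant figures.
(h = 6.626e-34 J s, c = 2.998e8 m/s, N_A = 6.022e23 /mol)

Photon energy at 368 nm: hc/λ = (6.626e-34)(2.998e8)/(368e-9) = 5.398e-19 J.
Energy delivered: (1.74 mW)(3144 s) = 5.471 J.
Photons incident: 5.471 / 5.398e-19 = 1.014e19, i.e. 1.014e19/6.022e23 = 1.684e-5 mol.
Fraction absorbed: 1 − 10^(−0.507) = 0.6888.
Photons absorbed: 0.6888 × 1.684e-5 = 1.160e-5 mol.
Product: Φ × n_abs = 0.0723 × 1.160e-5 = 8.387e-7 mol.
Mass: 8.387e-7 × 356.5 = 2.990e-4 g = 0.30 mg.

0.30 mg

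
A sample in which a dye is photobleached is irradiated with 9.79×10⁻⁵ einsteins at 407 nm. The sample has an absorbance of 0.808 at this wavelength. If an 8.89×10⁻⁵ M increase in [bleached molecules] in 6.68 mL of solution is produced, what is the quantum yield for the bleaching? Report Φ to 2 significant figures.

Product: (8.89×10⁻⁵ M)(0.00668 L) = 5.939×10⁻⁷ mol.
Fraction absorbed: 1 − 10^(−0.808) = 0.8444.
Photons absorbed: 0.8444 × 9.79×10⁻⁵ = 8.267×10⁻⁵ mol.
Φ = 5.939×10⁻⁷ mol / 8.267×10⁻⁵ mol photons = 0.0072.

Φ = 0.0072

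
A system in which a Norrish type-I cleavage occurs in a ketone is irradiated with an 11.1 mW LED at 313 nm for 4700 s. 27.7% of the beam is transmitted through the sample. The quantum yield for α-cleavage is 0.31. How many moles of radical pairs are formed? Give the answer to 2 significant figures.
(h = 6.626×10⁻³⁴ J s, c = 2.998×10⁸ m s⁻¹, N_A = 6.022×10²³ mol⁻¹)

Photon energy at 313 nm: hc/λ = (6.626×10⁻³⁴)(2.998×10⁸)/(313×10⁻⁹) = 6.347×10⁻¹⁹ J.
Energy delivered: (11.1 mW)(4700 s) = 52.17 J.
Photons incident: 52.17 / 6.347×10⁻¹⁹ = 8.220×10¹⁹, i.e. 8.220×10¹⁹/6.022×10²³ = 1.365×10⁻⁴ mol.
Fraction absorbed: 1 − 27.7/100 = 0.7230.
Photons absorbed: 0.7230 × 1.365×10⁻⁴ = 9.869×10⁻⁵ mol.
Product: Φ × n_abs = 0.31 × 9.869×10⁻⁵ = 3.059×10⁻⁵ mol.

3.1×10⁻⁵ mol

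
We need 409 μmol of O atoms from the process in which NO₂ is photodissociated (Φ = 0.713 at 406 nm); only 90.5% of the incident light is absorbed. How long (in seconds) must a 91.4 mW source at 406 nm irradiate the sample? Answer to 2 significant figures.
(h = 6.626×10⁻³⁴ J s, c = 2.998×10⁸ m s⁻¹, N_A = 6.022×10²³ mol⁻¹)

Product: 409 μmol = 4.09×10⁻⁴ mol.
Photons that must be absorbed: 4.09×10⁻⁴ / 0.713 = 5.736×10⁻⁴ mol.
Incident photons needed: 5.736×10⁻⁴ / 0.905 = 6.338×10⁻⁴ mol.
Photon energy: hc/λ = 4.893×10⁻¹⁹ J; per mole, 2.947×10⁵ J mol⁻¹.
Energy required: 6.338×10⁻⁴ × 2.947×10⁵ = 186.8 J.
Time: 186.8 J / 0.0914 W = 2000 s.

t ≈ 2000 s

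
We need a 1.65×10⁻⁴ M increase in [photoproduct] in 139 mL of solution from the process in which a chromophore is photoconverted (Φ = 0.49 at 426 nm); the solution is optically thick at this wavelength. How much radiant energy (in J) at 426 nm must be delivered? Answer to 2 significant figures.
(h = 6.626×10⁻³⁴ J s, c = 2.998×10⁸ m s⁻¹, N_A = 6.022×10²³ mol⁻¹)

Product: (1.65×10⁻⁴ M)(0.139 L) = 2.294×10⁻⁵ mol.
Photons that must be absorbed: 2.294×10⁻⁵ / 0.49 = 4.682×10⁻⁵ mol.
Photon energy: hc/λ = 4.663×10⁻¹⁹ J; per mole, 2.808×10⁵ J mol⁻¹.
Energy required: 4.682×10⁻⁵ × 2.808×10⁵ = 13 J.

13 J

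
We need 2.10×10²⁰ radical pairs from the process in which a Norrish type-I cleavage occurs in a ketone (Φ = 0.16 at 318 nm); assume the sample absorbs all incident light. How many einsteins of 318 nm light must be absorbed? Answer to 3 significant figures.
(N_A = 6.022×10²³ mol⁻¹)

Product: 2.10×10²⁰ / 6.022×10²³ = 3.487×10⁻⁴ mol.
Photons that must be absorbed: 3.487×10⁻⁴ / 0.16 = 0.002179 mol.

0.00218 einstein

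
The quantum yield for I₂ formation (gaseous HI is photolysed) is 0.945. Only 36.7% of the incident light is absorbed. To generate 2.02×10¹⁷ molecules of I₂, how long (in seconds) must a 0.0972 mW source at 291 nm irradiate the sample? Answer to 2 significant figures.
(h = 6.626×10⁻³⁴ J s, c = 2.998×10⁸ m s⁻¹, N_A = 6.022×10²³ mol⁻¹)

Product: 2.02×10¹⁷ / 6.022×10²³ = 3.354×10⁻⁷ mol.
Photons that must be absorbed: 3.354×10⁻⁷ / 0.945 = 3.549×10⁻⁷ mol.
Incident photons needed: 3.549×10⁻⁷ / 0.367 = 9.670×10⁻⁷ mol.
Photon energy: hc/λ = 6.826×10⁻¹⁹ J; per mole, 4.111×10⁵ J mol⁻¹.
Energy required: 9.670×10⁻⁷ × 4.111×10⁵ = 0.3975 J.
Time: 0.3975 J / 9.72e-05 W = 4100 s.

t ≈ 4100 s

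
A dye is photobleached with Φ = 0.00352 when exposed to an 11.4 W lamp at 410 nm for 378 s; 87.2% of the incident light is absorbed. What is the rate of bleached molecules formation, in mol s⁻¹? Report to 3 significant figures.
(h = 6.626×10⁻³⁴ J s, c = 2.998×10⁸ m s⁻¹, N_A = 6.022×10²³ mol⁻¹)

Photon energy at 410 nm: hc/λ = (6.626×10⁻³⁴)(2.998×10⁸)/(410×10⁻⁹) = 4.845×10⁻¹⁹ J.
Energy delivered: (11.4 W)(378 s) = 4309 J.
Photons incident: 4309 / 4.845×10⁻¹⁹ = 8.894×10²¹, i.e. 8.894×10²¹/6.022×10²³ = 0.01477 mol.
Photons absorbed: 0.872 × 0.01477 = 0.01288 mol.
Product formed: 0.00352 × 0.01288 = 4.534×10⁻⁵ mol.
Rate: 4.534×10⁻⁵ / 378 s = 1.20×10⁻⁷ mol s⁻¹.

1.20×10⁻⁷ mol s⁻¹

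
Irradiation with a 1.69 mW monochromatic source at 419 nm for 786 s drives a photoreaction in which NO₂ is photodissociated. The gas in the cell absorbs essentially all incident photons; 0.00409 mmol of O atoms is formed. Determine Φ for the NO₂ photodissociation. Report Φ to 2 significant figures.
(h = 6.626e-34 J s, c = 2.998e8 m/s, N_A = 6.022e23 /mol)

Φ = 0.88

Product: 0.00409 mmol = 4.09e-6 mol.
Photon energy at 419 nm: hc/λ = (6.626e-34)(2.998e8)/(419e-9) = 4.741e-19 J.
Energy delivered: (1.69 mW)(786 s) = 1.328 J.
Photons incident: 1.328 / 4.741e-19 = 2.801e18, i.e. 2.801e18/6.022e23 = 4.651e-6 mol.
Φ = 4.09e-6 mol / 4.651e-6 mol photons = 0.88.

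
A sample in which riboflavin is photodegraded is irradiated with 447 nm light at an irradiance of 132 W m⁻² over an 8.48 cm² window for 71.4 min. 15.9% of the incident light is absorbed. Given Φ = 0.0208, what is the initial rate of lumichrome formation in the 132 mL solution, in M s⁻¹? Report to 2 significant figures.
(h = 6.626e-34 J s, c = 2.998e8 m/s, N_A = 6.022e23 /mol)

1.0e-8 M s⁻¹

Photon energy at 447 nm: hc/λ = (6.626e-34)(2.998e8)/(447e-9) = 4.444e-19 J.
Energy delivered: (132 W m⁻²)(8.48e-4 m²)(4284 s) = 479.5 J.
Photons incident: 479.5 / 4.444e-19 = 1.079e21, i.e. 1.079e21/6.022e23 = 0.001792 mol.
Photons absorbed: 0.159 × 0.001792 = 2.849e-4 mol.
Product formed: 0.0208 × 2.849e-4 = 5.926e-6 mol.
Rate: 5.926e-6 mol / (4284 s × 0.132 L) = 1.0e-8 M s⁻¹.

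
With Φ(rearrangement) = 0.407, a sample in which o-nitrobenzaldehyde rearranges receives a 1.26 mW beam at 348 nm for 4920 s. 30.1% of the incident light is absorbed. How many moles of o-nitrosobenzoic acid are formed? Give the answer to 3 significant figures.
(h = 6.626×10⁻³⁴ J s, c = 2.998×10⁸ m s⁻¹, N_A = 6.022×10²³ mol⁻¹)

Photon energy at 348 nm: hc/λ = (6.626×10⁻³⁴)(2.998×10⁸)/(348×10⁻⁹) = 5.708×10⁻¹⁹ J.
Energy delivered: (1.26 mW)(4920 s) = 6.199 J.
Photons incident: 6.199 / 5.708×10⁻¹⁹ = 1.086×10¹⁹, i.e. 1.086×10¹⁹/6.022×10²³ = 1.803×10⁻⁵ mol.
Photons absorbed: 0.301 × 1.803×10⁻⁵ = 5.427×10⁻⁶ mol.
Product: Φ × n_abs = 0.407 × 5.427×10⁻⁶ = 2.209×10⁻⁶ mol.

2.21×10⁻⁶ mol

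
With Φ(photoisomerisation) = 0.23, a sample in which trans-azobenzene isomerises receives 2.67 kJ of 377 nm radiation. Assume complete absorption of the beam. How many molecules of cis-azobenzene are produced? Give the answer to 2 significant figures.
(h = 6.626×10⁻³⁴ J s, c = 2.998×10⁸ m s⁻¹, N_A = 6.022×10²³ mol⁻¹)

1.2×10²¹ molecules

Photon energy at 377 nm: hc/λ = (6.626×10⁻³⁴)(2.998×10⁸)/(377×10⁻⁹) = 5.269×10⁻¹⁹ J.
Incident energy: 2.67 kJ = 2670 J.
Photons incident: 2670 / 5.269×10⁻¹⁹ = 5.067×10²¹, i.e. 5.067×10²¹/6.022×10²³ = 0.008414 mol.
Product: Φ × n_abs = 0.23 × 0.008414 = 0.001935 mol.
As a count: 0.001935 × 6.022×10²³ = 1.2×10²¹.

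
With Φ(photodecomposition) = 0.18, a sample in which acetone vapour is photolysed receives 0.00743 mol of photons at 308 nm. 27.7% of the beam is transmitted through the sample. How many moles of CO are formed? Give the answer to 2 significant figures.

9.7e-4 mol

Fraction absorbed: 1 − 27.7/100 = 0.7230.
Photons absorbed: 0.7230 × 0.00743 = 0.005372 mol.
Product: Φ × n_abs = 0.18 × 0.005372 = 9.670e-4 mol.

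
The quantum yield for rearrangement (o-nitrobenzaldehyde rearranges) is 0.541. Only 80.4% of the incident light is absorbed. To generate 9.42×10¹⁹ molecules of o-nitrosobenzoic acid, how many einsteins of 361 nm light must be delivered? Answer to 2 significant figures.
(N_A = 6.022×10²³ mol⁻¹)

3.6×10⁻⁴ einstein

Product: 9.42×10¹⁹ / 6.022×10²³ = 1.564×10⁻⁴ mol.
Photons that must be absorbed: 1.564×10⁻⁴ / 0.541 = 2.891×10⁻⁴ mol.
Incident photons needed: 2.891×10⁻⁴ / 0.804 = 3.596×10⁻⁴ mol.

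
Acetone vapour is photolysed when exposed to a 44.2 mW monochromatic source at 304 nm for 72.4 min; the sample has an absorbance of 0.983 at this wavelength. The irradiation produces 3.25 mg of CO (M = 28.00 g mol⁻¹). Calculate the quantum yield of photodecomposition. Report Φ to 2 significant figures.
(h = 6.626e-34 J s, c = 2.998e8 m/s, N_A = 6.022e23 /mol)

Product: 3.25 mg / 28.00 g mol⁻¹ = 1.161e-4 mol.
Photon energy at 304 nm: hc/λ = (6.626e-34)(2.998e8)/(304e-9) = 6.534e-19 J.
Energy delivered: (44.2 mW)(4344 s) = 192.0 J.
Photons incident: 192.0 / 6.534e-19 = 2.938e20, i.e. 2.938e20/6.022e23 = 4.879e-4 mol.
Fraction absorbed: 1 − 10^(−0.983) = 0.8960.
Photons absorbed: 0.8960 × 4.879e-4 = 4.372e-4 mol.
Φ = 1.161e-4 mol / 4.372e-4 mol photons = 0.27.

Φ = 0.27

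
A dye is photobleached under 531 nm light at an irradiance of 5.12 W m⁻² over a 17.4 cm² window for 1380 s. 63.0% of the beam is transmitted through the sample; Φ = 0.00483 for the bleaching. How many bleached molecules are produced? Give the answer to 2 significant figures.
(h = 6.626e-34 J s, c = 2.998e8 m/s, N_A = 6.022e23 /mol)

5.9e16 bleached molecules

Photon energy at 531 nm: hc/λ = (6.626e-34)(2.998e8)/(531e-9) = 3.741e-19 J.
Energy delivered: (5.12 W m⁻²)(17.4e-4 m²)(1380 s) = 12.29 J.
Photons incident: 12.29 / 3.741e-19 = 3.285e19, i.e. 3.285e19/6.022e23 = 5.455e-5 mol.
Fraction absorbed: 1 − 63.0/100 = 0.3700.
Photons absorbed: 0.3700 × 5.455e-5 = 2.018e-5 mol.
Product: Φ × n_abs = 0.00483 × 2.018e-5 = 9.747e-8 mol.
As a count: 9.747e-8 × 6.022e23 = 5.9e16.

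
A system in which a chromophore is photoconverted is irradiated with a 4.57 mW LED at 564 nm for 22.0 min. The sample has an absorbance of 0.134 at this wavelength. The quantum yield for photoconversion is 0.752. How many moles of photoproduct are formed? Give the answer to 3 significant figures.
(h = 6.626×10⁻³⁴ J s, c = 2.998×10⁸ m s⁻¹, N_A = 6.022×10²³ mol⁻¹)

Photon energy at 564 nm: hc/λ = (6.626×10⁻³⁴)(2.998×10⁸)/(564×10⁻⁹) = 3.522×10⁻¹⁹ J.
Energy delivered: (4.57 mW)(1320 s) = 6.032 J.
Photons incident: 6.032 / 3.522×10⁻¹⁹ = 1.713×10¹⁹, i.e. 1.713×10¹⁹/6.022×10²³ = 2.845×10⁻⁵ mol.
Fraction absorbed: 1 − 10^(−0.134) = 0.2655.
Photons absorbed: 0.2655 × 2.845×10⁻⁵ = 7.553×10⁻⁶ mol.
Product: Φ × n_abs = 0.752 × 7.553×10⁻⁶ = 5.680×10⁻⁶ mol.

5.68×10⁻⁶ mol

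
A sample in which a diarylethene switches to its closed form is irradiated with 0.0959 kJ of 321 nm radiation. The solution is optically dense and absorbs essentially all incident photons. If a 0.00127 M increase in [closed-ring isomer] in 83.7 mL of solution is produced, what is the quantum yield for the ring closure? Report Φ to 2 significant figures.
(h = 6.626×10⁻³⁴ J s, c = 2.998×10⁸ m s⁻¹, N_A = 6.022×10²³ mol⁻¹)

Product: (0.00127 M)(0.0837 L) = 1.063×10⁻⁴ mol.
Photon energy at 321 nm: hc/λ = (6.626×10⁻³⁴)(2.998×10⁸)/(321×10⁻⁹) = 6.188×10⁻¹⁹ J.
Incident energy: 0.0959 kJ = 95.9 J.
Photons incident: 95.9 / 6.188×10⁻¹⁹ = 1.550×10²⁰, i.e. 1.550×10²⁰/6.022×10²³ = 2.574×10⁻⁴ mol.
Φ = 1.063×10⁻⁴ mol / 2.574×10⁻⁴ mol photons = 0.41.

Φ = 0.41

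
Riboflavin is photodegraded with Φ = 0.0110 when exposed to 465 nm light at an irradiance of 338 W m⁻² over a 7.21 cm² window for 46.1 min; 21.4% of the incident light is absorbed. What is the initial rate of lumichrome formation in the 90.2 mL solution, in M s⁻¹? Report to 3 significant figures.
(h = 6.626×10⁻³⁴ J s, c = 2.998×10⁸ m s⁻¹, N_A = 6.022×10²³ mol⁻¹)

2.47×10⁻⁸ M s⁻¹

Photon energy at 465 nm: hc/λ = (6.626×10⁻³⁴)(2.998×10⁸)/(465×10⁻⁹) = 4.272×10⁻¹⁹ J.
Energy delivered: (338 W m⁻²)(7.21×10⁻⁴ m²)(2766 s) = 674.1 J.
Photons incident: 674.1 / 4.272×10⁻¹⁹ = 1.578×10²¹, i.e. 1.578×10²¹/6.022×10²³ = 0.002620 mol.
Photons absorbed: 0.214 × 0.002620 = 5.607×10⁻⁴ mol.
Product formed: 0.0110 × 5.607×10⁻⁴ = 6.168×10⁻⁶ mol.
Rate: 6.168×10⁻⁶ mol / (2766 s × 0.0902 L) = 2.47×10⁻⁸ M s⁻¹.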